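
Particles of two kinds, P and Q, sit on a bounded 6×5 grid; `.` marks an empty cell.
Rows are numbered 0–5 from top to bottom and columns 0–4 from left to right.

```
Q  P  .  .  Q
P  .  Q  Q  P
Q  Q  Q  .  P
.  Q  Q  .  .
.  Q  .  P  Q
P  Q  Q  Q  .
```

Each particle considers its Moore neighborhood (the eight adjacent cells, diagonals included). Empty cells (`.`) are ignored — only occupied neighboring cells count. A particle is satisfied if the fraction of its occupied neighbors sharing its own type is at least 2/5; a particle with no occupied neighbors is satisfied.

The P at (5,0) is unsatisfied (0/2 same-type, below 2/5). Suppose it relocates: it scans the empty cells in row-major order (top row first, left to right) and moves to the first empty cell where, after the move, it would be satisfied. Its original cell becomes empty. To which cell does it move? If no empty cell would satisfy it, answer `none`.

(3,3)

Vacating (5,0). Empty cells in order:
  (0,2): 1/3 same-type → still unsatisfied.
  (0,3): 1/4 same-type → still unsatisfied.
  (1,1): 2/7 same-type → still unsatisfied.
  (2,3): 2/6 same-type → still unsatisfied.
  (3,0): 0/4 same-type → still unsatisfied.
  (3,3): 2/5 same-type → satisfied — stop here.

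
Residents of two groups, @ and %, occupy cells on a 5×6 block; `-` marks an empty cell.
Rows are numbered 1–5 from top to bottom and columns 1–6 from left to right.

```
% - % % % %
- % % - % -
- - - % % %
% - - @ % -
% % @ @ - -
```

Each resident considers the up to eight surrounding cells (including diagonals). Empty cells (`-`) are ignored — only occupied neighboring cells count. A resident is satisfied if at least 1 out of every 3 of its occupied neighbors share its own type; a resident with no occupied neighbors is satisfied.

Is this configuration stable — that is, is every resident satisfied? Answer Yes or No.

Yes

(1,1)% 1/1 ok
(1,3)% 3/3 ok
(1,4)% 4/4 ok
(1,5)% 3/3 ok
(1,6)% 2/2 ok
(2,2)% 3/3 ok
(2,3)% 4/4 ok
(2,5)% 6/6 ok
(3,4)% 4/5 ok
(3,5)% 4/5 ok
(3,6)% 3/3 ok
(4,1)% 2/2 ok
(4,4)@ 2/5 ok
(4,5)% 3/5 ok
(5,1)% 2/2 ok
(5,2)% 2/3 ok
(5,3)@ 2/3 ok
(5,4)@ 2/3 ok
All meet the threshold, so the configuration is stable.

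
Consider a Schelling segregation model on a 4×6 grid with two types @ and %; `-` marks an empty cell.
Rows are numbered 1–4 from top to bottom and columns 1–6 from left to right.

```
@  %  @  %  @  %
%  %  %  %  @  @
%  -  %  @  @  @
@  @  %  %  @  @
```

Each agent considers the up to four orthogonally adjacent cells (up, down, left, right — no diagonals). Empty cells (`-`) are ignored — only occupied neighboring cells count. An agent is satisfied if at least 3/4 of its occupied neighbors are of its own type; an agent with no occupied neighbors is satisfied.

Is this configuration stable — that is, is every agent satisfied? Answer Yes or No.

Row 1: (1,1)@ 0/2 not · (1,2)% 1/3 not · (1,3)@ 0/3 not · (1,4)% 1/3 not · (1,5)@ 1/3 not · (1,6)% 0/2 not
Row 2: (2,1)% 2/3 not · (2,2)% 3/3 satisfied · (2,3)% 3/4 satisfied · (2,4)% 2/4 not · (2,5)@ 3/4 satisfied · (2,6)@ 2/3 not
Row 3: (3,1)% 1/2 not · (3,3)% 2/3 not · (3,4)@ 1/4 not · (3,5)@ 4/4 satisfied · (3,6)@ 3/3 satisfied
Row 4: (4,1)@ 1/2 not · (4,2)@ 1/2 not · (4,3)% 2/3 not · (4,4)% 1/3 not · (4,5)@ 2/3 not · (4,6)@ 2/2 satisfied
For instance (1,1) has only 0/2 same-type neighbors, below 3/4.

No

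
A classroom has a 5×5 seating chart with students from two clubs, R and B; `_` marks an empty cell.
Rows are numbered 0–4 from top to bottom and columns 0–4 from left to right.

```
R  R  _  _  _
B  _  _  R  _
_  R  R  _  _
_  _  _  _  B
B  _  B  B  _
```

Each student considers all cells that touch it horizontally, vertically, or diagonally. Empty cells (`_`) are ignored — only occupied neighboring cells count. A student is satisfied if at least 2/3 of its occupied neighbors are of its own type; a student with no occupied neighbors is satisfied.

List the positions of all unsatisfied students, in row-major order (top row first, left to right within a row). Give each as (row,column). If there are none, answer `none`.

(0,0)R 1/2 ✗
(0,1)R 1/2 ✗
(1,0)B 0/3 ✗
(1,3)R 1/1 ✓
(2,1)R 1/2 ✗
(2,2)R 2/2 ✓
(3,4)B 1/1 ✓
(4,0)B 0/0 ✓
(4,2)B 1/1 ✓
(4,3)B 2/2 ✓

(0,0), (0,1), (1,0), (2,1)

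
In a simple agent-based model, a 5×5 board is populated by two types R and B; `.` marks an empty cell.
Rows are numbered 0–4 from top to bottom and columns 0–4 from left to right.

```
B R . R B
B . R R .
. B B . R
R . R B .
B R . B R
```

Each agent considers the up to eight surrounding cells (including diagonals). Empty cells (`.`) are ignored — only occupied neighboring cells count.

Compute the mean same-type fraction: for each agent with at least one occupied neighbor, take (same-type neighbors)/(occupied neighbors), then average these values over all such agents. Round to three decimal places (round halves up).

(0,0)B 1/2
(0,1)R 1/3
(0,3)R 2/3
(0,4)B 0/2
(1,0)B 2/3
(1,2)R 3/5
(1,3)R 3/5
(2,1)B 2/5
(2,2)B 2/5
(2,4)R 1/2
(3,0)R 1/3
(3,2)R 1/5
(3,3)B 2/5
(4,0)B 0/2
(4,1)R 2/3
(4,3)B 1/3
(4,4)R 0/2
Sum over 17 agents: 1/2 + 1/3 + 2/3 + 0/2 + 2/3 + 3/5 + 3/5 + 2/5 + 2/5 + 1/2 + 1/3 + 1/5 + 2/5 + 0/2 + 2/3 + 1/3 + 0/2 = 33/5; mean = 33/5 ÷ 17 = 33/85 = 0.388235… → 0.388.

0.388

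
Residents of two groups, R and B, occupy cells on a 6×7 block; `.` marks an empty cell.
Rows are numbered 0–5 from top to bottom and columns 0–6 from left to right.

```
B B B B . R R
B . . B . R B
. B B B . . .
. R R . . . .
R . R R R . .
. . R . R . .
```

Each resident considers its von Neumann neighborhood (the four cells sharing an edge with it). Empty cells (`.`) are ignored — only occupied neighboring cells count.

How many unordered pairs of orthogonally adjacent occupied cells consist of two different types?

4

Scan each occupied cell's neighbors to the right and below so each pair is counted once.
Row 0: B(0,0)–B(0,1)= B(0,0)–B(1,0)= B(0,1)–B(0,2)= B(0,2)–B(0,3)= B(0,3)–B(1,3)= R(0,5)–R(0,6)= R(0,5)–R(1,5)= R(0,6)–B(1,6)≠  → 1/8 unlike.
Row 1: B(1,3)–B(2,3)= R(1,5)–B(1,6)≠  → 1/2 unlike.
Row 2: B(2,1)–B(2,2)= B(2,1)–R(3,1)≠ B(2,2)–B(2,3)= B(2,2)–R(3,2)≠  → 2/4 unlike.
Row 3: R(3,1)–R(3,2)= R(3,2)–R(4,2)=  → 0/2 unlike.
Row 4: R(4,2)–R(4,3)= R(4,2)–R(5,2)= R(4,3)–R(4,4)= R(4,4)–R(5,4)=  → 0/4 unlike.
Total adjacent occupied pairs: 20; unlike-type pairs: 4.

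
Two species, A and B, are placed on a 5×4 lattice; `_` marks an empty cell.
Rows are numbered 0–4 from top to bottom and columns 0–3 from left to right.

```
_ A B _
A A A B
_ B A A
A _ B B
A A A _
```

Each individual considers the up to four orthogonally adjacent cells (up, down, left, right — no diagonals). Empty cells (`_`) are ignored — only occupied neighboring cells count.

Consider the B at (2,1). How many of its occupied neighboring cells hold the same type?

0

Occupied neighbors of (2,1): (1,1)=A, (2,2)=A.
Same type (B): 0 of 2.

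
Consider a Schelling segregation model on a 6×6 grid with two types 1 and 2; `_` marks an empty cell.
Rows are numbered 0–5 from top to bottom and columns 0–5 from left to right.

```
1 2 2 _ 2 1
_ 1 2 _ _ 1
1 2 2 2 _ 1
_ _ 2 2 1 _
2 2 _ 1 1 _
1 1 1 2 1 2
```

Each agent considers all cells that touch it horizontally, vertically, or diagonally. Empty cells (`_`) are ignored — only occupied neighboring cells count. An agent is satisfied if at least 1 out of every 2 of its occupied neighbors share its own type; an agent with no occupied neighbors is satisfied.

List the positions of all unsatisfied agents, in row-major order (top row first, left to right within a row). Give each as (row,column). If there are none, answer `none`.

Row 0: (0,0)1 1/2 ok · (0,1)2 2/4 ok · (0,2)2 2/3 ok · (0,4)2 0/2 unhappy · (0,5)1 1/2 ok
Row 1: (1,1)1 2/7 unhappy · (1,2)2 5/6 ok · (1,5)1 2/3 ok
Row 2: (2,0)1 1/2 ok · (2,1)2 3/5 ok · (2,2)2 5/6 ok · (2,3)2 4/5 ok · (2,5)1 2/2 ok
Row 3: (3,2)2 5/6 ok · (3,3)2 3/6 ok · (3,4)1 3/5 ok
Row 4: (4,0)2 1/3 unhappy · (4,1)2 2/5 unhappy · (4,3)1 4/7 ok · (4,4)1 3/6 ok
Row 5: (5,0)1 1/3 unhappy · (5,1)1 2/4 ok · (5,2)1 2/4 ok · (5,3)2 0/4 unhappy · (5,4)1 2/4 ok · (5,5)2 0/2 unhappy

(0,4), (1,1), (4,0), (4,1), (5,0), (5,3), (5,5)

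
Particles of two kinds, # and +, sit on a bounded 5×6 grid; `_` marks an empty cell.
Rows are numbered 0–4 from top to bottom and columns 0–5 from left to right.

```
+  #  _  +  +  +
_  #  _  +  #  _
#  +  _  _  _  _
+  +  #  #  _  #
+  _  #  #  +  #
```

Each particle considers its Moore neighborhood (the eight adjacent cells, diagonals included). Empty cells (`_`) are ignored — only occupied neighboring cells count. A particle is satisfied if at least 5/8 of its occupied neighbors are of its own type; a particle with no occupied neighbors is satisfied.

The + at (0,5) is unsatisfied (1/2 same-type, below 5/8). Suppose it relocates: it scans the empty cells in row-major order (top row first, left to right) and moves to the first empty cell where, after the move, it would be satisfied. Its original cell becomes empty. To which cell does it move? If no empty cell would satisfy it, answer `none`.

none

Vacating (0,5). Empty cells in order:
  (0,2): 2/4 same-type → still unsatisfied.
  (1,0): 2/5 same-type → still unsatisfied.
  (1,2): 3/5 same-type → still unsatisfied.
  (1,5): 1/2 same-type → still unsatisfied.
  (2,2): 3/6 same-type → still unsatisfied.
  (2,3): 1/4 same-type → still unsatisfied.
  (2,4): 1/4 same-type → still unsatisfied.
  (2,5): 0/2 same-type → still unsatisfied.
  (3,4): 1/5 same-type → still unsatisfied.
  (4,1): 3/5 same-type → still unsatisfied.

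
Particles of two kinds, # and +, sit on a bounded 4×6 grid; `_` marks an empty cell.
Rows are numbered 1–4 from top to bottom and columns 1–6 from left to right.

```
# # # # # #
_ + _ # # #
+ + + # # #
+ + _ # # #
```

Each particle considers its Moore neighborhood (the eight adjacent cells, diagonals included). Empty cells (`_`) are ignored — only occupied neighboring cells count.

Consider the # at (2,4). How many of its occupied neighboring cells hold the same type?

6

Occupied neighbors of (2,4): (1,3)=#, (1,4)=#, (1,5)=#, (2,5)=#, (3,3)=+, (3,4)=#, (3,5)=#.
Same type (#): 6 of 7.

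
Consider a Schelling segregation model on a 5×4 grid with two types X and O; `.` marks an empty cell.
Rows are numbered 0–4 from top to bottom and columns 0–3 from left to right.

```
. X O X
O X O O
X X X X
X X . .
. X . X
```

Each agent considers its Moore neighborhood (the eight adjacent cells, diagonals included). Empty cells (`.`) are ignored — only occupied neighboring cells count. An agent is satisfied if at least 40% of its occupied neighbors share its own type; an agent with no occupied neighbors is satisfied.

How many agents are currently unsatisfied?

Row 0: (0,1)X 1/4 unhappy · (0,2)O 2/5 ok · (0,3)X 0/3 unhappy
Row 1: (1,0)O 0/4 unhappy · (1,1)X 4/7 ok · (1,2)O 2/8 unhappy · (1,3)O 2/5 ok
Row 2: (2,0)X 4/5 ok · (2,1)X 5/7 ok · (2,2)X 4/6 ok · (2,3)X 1/3 unhappy
Row 3: (3,0)X 4/4 ok · (3,1)X 5/5 ok
Row 4: (4,1)X 2/2 ok · (4,3)X 0/0 ok
Unsatisfied: (0,1), (0,3), (1,0), (1,2), (2,3) — 5 in total.

5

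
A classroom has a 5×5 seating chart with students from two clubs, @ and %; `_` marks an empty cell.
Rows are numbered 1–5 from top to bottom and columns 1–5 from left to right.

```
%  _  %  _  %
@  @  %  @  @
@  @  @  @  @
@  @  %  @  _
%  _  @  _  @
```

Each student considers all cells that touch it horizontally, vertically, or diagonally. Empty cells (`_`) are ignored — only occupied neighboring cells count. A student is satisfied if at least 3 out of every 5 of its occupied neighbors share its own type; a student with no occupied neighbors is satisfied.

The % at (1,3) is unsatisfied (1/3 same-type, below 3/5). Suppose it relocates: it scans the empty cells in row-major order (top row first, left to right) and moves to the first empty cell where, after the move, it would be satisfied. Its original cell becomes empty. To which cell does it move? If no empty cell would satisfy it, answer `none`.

Vacating (1,3). Empty cells in order:
  (1,2): 2/4 same-type → still unsatisfied.
  (1,4): 2/4 same-type → still unsatisfied.
  (4,5): 0/4 same-type → still unsatisfied.
  (5,2): 2/5 same-type → still unsatisfied.
  (5,4): 1/4 same-type → still unsatisfied.

none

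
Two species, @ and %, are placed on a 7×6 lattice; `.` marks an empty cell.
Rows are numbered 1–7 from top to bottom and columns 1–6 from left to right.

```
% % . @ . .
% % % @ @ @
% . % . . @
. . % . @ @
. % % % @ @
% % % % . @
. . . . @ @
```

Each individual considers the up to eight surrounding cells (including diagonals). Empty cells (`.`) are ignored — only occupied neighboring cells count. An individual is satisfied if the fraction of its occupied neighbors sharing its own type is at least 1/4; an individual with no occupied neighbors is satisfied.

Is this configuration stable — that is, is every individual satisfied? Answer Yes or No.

Yes

(1,1)% 3/3 ok
(1,2)% 4/4 ok
(1,4)@ 2/3 ok
(2,1)% 4/4 ok
(2,2)% 6/6 ok
(2,3)% 3/5 ok
(2,4)@ 2/4 ok
(2,5)@ 4/4 ok
(2,6)@ 2/2 ok
(3,1)% 2/2 ok
(3,3)% 3/4 ok
(3,6)@ 4/4 ok
(4,3)% 4/4 ok
(4,5)@ 4/5 ok
(4,6)@ 4/4 ok
(5,2)% 5/5 ok
(5,3)% 6/6 ok
(5,4)% 4/6 ok
(5,5)@ 4/6 ok
(5,6)@ 4/4 ok
(6,1)% 2/2 ok
(6,2)% 4/4 ok
(6,3)% 5/5 ok
(6,4)% 3/5 ok
(6,6)@ 4/4 ok
(7,5)@ 2/3 ok
(7,6)@ 2/2 ok
All meet the threshold, so the configuration is stable.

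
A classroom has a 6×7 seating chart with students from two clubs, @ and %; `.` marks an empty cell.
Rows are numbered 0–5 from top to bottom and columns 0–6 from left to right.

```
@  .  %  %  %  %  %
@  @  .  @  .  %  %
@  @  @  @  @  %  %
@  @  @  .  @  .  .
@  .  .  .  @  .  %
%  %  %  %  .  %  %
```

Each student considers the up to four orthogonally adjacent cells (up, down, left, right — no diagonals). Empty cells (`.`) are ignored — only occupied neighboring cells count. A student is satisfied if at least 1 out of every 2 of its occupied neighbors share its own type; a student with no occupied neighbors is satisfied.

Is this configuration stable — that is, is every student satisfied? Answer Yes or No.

(0,0)@ 1/1 ok
(0,2)% 1/1 ok
(0,3)% 2/3 ok
(0,4)% 2/2 ok
(0,5)% 3/3 ok
(0,6)% 2/2 ok
(1,0)@ 3/3 ok
(1,1)@ 2/2 ok
(1,3)@ 1/2 ok
(1,5)% 3/3 ok
(1,6)% 3/3 ok
(2,0)@ 3/3 ok
(2,1)@ 4/4 ok
(2,2)@ 3/3 ok
(2,3)@ 3/3 ok
(2,4)@ 2/3 ok
(2,5)% 2/3 ok
(2,6)% 2/2 ok
(3,0)@ 3/3 ok
(3,1)@ 3/3 ok
(3,2)@ 2/2 ok
(3,4)@ 2/2 ok
(4,0)@ 1/2 ok
(4,4)@ 1/1 ok
(4,6)% 1/1 ok
(5,0)% 1/2 ok
(5,1)% 2/2 ok
(5,2)% 2/2 ok
(5,3)% 1/1 ok
(5,5)% 1/1 ok
(5,6)% 2/2 ok
All meet the threshold, so the configuration is stable.

Yes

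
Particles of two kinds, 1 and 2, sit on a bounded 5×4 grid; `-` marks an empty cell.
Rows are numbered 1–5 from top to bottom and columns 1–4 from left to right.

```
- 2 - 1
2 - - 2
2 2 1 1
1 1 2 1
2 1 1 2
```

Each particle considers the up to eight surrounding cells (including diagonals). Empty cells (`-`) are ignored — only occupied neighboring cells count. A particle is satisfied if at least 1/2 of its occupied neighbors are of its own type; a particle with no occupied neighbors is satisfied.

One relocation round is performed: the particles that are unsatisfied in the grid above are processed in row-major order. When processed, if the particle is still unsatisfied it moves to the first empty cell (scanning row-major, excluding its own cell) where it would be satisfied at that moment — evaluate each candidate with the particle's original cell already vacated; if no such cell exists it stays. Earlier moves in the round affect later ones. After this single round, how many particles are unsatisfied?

Initially unsatisfied (in order): (1,4), (2,4), (4,1), (4,3), (5,1), (5,4).
  (1,4): no empty cell satisfies it; stays.
  (2,4) → (1,1).
  (4,1) → (1,3).
  (4,3) → (2,2).
  (5,1) → (4,1).
  (5,4): no empty cell satisfies it; stays.
Resulting grid:
2 2 1 1
2 2 - -
2 2 1 1
2 1 - 1
- 1 1 2
Unsatisfied now: (1,3), (5,4).

2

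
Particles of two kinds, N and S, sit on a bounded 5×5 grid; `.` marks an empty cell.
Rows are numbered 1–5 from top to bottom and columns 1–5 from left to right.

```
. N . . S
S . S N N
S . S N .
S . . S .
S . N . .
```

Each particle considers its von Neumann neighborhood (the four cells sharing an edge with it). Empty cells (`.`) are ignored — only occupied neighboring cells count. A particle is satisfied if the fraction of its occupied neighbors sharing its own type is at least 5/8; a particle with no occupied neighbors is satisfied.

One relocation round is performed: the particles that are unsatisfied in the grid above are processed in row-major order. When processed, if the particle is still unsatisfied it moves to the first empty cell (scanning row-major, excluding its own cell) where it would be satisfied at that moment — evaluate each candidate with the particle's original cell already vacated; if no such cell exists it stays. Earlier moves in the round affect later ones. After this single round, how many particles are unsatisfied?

2

Initially unsatisfied (in order): (1,5), (2,3), (2,5), (3,3), (3,4), (4,4).
  (1,5) → (2,2).
  (2,3): now satisfied by earlier moves; stays.
  (2,5): now satisfied by earlier moves; stays.
  (3,3) → (3,2).
  (3,4) → (1,4).
  (4,4): now satisfied by earlier moves; stays.
Resulting grid:
. N . N .
S S S N N
S S . . .
S . . S .
S . N . .
Unsatisfied now: (1,2), (2,3).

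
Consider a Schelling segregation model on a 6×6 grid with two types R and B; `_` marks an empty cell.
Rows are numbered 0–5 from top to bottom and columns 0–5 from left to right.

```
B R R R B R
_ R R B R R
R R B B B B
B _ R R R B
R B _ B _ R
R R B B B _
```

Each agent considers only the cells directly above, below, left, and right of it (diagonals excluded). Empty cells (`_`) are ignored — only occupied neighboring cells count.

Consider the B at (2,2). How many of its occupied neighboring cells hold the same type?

1

Occupied neighbors of (2,2): (1,2)=R, (3,2)=R, (2,1)=R, (2,3)=B.
Same type (B): 1 of 4.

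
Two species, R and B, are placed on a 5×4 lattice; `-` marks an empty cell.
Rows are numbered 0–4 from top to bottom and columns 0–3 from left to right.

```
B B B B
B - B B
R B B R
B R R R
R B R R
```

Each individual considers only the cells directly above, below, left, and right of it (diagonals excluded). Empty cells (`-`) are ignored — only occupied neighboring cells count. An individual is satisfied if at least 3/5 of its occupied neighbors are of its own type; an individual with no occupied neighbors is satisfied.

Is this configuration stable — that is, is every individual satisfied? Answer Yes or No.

No

(0,0)B 2/2 satisfied
(0,1)B 2/2 satisfied
(0,2)B 3/3 satisfied
(0,3)B 2/2 satisfied
(1,0)B 1/2 not
(1,2)B 3/3 satisfied
(1,3)B 2/3 satisfied
(2,0)R 0/3 not
(2,1)B 1/3 not
(2,2)B 2/4 not
(2,3)R 1/3 not
(3,0)B 0/3 not
(3,1)R 1/4 not
(3,2)R 3/4 satisfied
(3,3)R 3/3 satisfied
(4,0)R 0/2 not
(4,1)B 0/3 not
(4,2)R 2/3 satisfied
(4,3)R 2/2 satisfied
For instance (1,0) has only 1/2 same-type neighbors, below 3/5.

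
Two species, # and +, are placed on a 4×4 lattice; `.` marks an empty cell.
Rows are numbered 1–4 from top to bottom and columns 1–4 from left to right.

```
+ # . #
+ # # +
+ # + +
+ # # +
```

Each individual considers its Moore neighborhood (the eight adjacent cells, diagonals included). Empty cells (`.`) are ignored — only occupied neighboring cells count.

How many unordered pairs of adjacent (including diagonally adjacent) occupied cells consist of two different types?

20

Scan each occupied cell's neighbors to the right and below (and the two forward diagonals) so each pair is counted once.
Row 1: +(1,1)–#(1,2)≠ +(1,1)–+(2,1)= +(1,1)–#(2,2)≠ #(1,2)–#(2,2)= #(1,2)–#(2,3)= #(1,2)–+(2,1)≠ #(1,4)–+(2,4)≠ #(1,4)–#(2,3)=  → 4/8 unlike.
Row 2: +(2,1)–#(2,2)≠ +(2,1)–+(3,1)= +(2,1)–#(3,2)≠ #(2,2)–#(2,3)= #(2,2)–#(3,2)= #(2,2)–+(3,3)≠ #(2,2)–+(3,1)≠ #(2,3)–+(2,4)≠ #(2,3)–+(3,3)≠ #(2,3)–+(3,4)≠ #(2,3)–#(3,2)= +(2,4)–+(3,4)= +(2,4)–+(3,3)=  → 7/13 unlike.
Row 3: +(3,1)–#(3,2)≠ +(3,1)–+(4,1)= +(3,1)–#(4,2)≠ #(3,2)–+(3,3)≠ #(3,2)–#(4,2)= #(3,2)–#(4,3)= #(3,2)–+(4,1)≠ +(3,3)–+(3,4)= +(3,3)–#(4,3)≠ +(3,3)–+(4,4)= +(3,3)–#(4,2)≠ +(3,4)–+(4,4)= +(3,4)–#(4,3)≠  → 7/13 unlike.
Row 4: +(4,1)–#(4,2)≠ #(4,2)–#(4,3)= #(4,3)–+(4,4)≠  → 2/3 unlike.
Total adjacent occupied pairs: 37; unlike-type pairs: 20.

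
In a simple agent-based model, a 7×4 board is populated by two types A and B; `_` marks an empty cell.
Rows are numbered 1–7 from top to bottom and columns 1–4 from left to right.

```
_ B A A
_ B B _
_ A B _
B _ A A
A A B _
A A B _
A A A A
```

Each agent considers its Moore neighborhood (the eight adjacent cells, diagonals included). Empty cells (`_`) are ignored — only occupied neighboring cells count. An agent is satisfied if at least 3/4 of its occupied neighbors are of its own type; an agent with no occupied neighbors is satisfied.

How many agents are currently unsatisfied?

Row 1: (1,2)B 2/3 not · (1,3)A 1/4 not · (1,4)A 1/2 not
Row 2: (2,2)B 3/5 not · (2,3)B 3/6 not
Row 3: (3,2)A 1/5 not · (3,3)B 2/5 not
Row 4: (4,1)B 0/3 not · (4,3)A 3/5 not · (4,4)A 1/3 not
Row 5: (5,1)A 3/4 satisfied · (5,2)A 4/7 not · (5,3)B 1/5 not
Row 6: (6,1)A 5/5 satisfied · (6,2)A 6/8 satisfied · (6,3)B 1/6 not
Row 7: (7,1)A 3/3 satisfied · (7,2)A 4/5 satisfied · (7,3)A 3/4 satisfied · (7,4)A 1/2 not
Unsatisfied: (1,2), (1,3), (1,4), (2,2), (2,3), (3,2), (3,3), (4,1), (4,3), (4,4), (5,2), (5,3), (6,3), (7,4) — 14 in total.

14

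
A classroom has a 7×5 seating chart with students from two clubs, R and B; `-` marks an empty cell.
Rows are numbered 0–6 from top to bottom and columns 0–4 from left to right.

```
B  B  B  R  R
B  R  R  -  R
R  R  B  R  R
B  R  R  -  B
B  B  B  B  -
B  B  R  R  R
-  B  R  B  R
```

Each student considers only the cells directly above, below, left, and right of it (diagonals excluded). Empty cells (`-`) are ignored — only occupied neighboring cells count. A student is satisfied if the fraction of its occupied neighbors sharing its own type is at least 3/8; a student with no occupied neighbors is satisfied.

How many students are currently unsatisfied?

10

Row 0: (0,0)B 2/2 ✓ · (0,1)B 2/3 ✓ · (0,2)B 1/3 ✗ · (0,3)R 1/2 ✓ · (0,4)R 2/2 ✓
Row 1: (1,0)B 1/3 ✗ · (1,1)R 2/4 ✓ · (1,2)R 1/3 ✗ · (1,4)R 2/2 ✓
Row 2: (2,0)R 1/3 ✗ · (2,1)R 3/4 ✓ · (2,2)B 0/4 ✗ · (2,3)R 1/2 ✓ · (2,4)R 2/3 ✓
Row 3: (3,0)B 1/3 ✗ · (3,1)R 2/4 ✓ · (3,2)R 1/3 ✗ · (3,4)B 0/1 ✗
Row 4: (4,0)B 3/3 ✓ · (4,1)B 3/4 ✓ · (4,2)B 2/4 ✓ · (4,3)B 1/2 ✓
Row 5: (5,0)B 2/2 ✓ · (5,1)B 3/4 ✓ · (5,2)R 2/4 ✓ · (5,3)R 2/4 ✓ · (5,4)R 2/2 ✓
Row 6: (6,1)B 1/2 ✓ · (6,2)R 1/3 ✗ · (6,3)B 0/3 ✗ · (6,4)R 1/2 ✓
Unsatisfied: (0,2), (1,0), (1,2), (2,0), (2,2), (3,0), (3,2), (3,4), (6,2), (6,3) — 10 in total.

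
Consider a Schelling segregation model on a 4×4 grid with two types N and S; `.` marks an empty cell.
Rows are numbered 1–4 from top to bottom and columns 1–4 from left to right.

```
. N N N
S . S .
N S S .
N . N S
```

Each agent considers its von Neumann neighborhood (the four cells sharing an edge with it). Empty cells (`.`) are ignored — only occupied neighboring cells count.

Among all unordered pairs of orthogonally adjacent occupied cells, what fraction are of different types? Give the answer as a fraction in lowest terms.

Scan each occupied cell's neighbors to the right and below so each pair is counted once.
From row 1: 1 unlike of 3 pairs (running 1/3).
From row 2: 1 unlike of 2 pairs (running 2/5).
From row 3: 2 unlike of 4 pairs (running 4/9).
From row 4: 1 unlike of 1 pairs (running 5/10).
Total adjacent occupied pairs: 10; unlike-type pairs: 5.
5/10 reduces to 1/2.

1/2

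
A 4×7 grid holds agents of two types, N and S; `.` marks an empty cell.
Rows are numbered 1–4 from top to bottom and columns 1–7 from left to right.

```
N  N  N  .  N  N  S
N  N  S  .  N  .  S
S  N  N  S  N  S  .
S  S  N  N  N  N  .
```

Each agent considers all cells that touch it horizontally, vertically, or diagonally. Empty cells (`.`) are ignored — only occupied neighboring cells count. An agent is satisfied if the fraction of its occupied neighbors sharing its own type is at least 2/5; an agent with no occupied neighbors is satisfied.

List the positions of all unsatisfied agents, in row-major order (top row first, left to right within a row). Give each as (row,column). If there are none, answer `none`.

(2,3), (3,4), (3,6)

Row 1: (1,1)N 3/3 ok · (1,2)N 4/5 ok · (1,3)N 2/3 ok · (1,5)N 2/2 ok · (1,6)N 2/4 ok · (1,7)S 1/2 ok
Row 2: (2,1)N 4/5 ok · (2,2)N 6/8 ok · (2,3)S 1/6 unhappy · (2,5)N 3/5 ok · (2,7)S 2/3 ok
Row 3: (3,1)S 2/5 ok · (3,2)N 4/8 ok · (3,3)N 4/7 ok · (3,4)S 1/7 unhappy · (3,5)N 4/6 ok · (3,6)S 1/5 unhappy
Row 4: (4,1)S 2/3 ok · (4,2)S 2/5 ok · (4,3)N 3/5 ok · (4,4)N 4/5 ok · (4,5)N 3/5 ok · (4,6)N 2/3 ok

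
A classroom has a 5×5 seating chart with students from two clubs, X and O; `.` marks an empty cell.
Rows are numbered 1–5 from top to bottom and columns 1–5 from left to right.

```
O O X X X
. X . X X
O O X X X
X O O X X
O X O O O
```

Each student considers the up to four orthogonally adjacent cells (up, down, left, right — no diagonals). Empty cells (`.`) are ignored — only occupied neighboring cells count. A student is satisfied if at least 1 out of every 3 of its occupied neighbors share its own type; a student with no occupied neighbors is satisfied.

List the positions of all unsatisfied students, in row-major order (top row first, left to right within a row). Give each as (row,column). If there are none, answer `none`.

Row 1: (1,1)O 1/1 ✓ · (1,2)O 1/3 ✓ · (1,3)X 1/2 ✓ · (1,4)X 3/3 ✓ · (1,5)X 2/2 ✓
Row 2: (2,2)X 0/2 ✗ · (2,4)X 3/3 ✓ · (2,5)X 3/3 ✓
Row 3: (3,1)O 1/2 ✓ · (3,2)O 2/4 ✓ · (3,3)X 1/3 ✓ · (3,4)X 4/4 ✓ · (3,5)X 3/3 ✓
Row 4: (4,1)X 0/3 ✗ · (4,2)O 2/4 ✓ · (4,3)O 2/4 ✓ · (4,4)X 2/4 ✓ · (4,5)X 2/3 ✓
Row 5: (5,1)O 0/2 ✗ · (5,2)X 0/3 ✗ · (5,3)O 2/3 ✓ · (5,4)O 2/3 ✓ · (5,5)O 1/2 ✓

(2,2), (4,1), (5,1), (5,2)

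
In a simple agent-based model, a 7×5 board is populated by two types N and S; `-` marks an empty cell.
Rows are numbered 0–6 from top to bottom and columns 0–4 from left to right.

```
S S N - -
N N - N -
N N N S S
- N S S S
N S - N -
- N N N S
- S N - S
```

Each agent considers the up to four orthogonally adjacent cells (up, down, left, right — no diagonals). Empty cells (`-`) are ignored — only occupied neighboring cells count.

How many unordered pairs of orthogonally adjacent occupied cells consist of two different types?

Scan each occupied cell's neighbors to the right and below so each pair is counted once.
Row 0: S(0,0)–S(0,1)= S(0,0)–N(1,0)≠ S(0,1)–N(0,2)≠ S(0,1)–N(1,1)≠  → 3/4 unlike.
Row 1: N(1,0)–N(1,1)= N(1,0)–N(2,0)= N(1,1)–N(2,1)= N(1,3)–S(2,3)≠  → 1/4 unlike.
Row 2: N(2,0)–N(2,1)= N(2,1)–N(2,2)= N(2,1)–N(3,1)= N(2,2)–S(2,3)≠ N(2,2)–S(3,2)≠ S(2,3)–S(2,4)= S(2,3)–S(3,3)= S(2,4)–S(3,4)=  → 2/8 unlike.
Row 3: N(3,1)–S(3,2)≠ N(3,1)–S(4,1)≠ S(3,2)–S(3,3)= S(3,3)–S(3,4)= S(3,3)–N(4,3)≠  → 3/5 unlike.
Row 4: N(4,0)–S(4,1)≠ S(4,1)–N(5,1)≠ N(4,3)–N(5,3)=  → 2/3 unlike.
Row 5: N(5,1)–N(5,2)= N(5,1)–S(6,1)≠ N(5,2)–N(5,3)= N(5,2)–N(6,2)= N(5,3)–S(5,4)≠ S(5,4)–S(6,4)=  → 2/6 unlike.
Row 6: S(6,1)–N(6,2)≠  → 1/1 unlike.
Total adjacent occupied pairs: 31; unlike-type pairs: 14.

14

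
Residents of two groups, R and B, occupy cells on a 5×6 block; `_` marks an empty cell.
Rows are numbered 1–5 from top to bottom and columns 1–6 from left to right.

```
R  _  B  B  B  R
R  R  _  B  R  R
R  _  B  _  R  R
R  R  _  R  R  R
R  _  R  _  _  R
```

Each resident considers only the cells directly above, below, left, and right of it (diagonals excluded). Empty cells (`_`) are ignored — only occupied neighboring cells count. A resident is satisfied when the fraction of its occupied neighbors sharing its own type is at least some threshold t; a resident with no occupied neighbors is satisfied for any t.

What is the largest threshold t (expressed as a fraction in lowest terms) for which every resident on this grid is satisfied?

1/3

(1,1)R 1/1
(1,3)B 1/1
(1,4)B 3/3
(1,5)B 1/3
(1,6)R 1/2
(2,1)R 3/3
(2,2)R 1/1
(2,4)B 1/2
(2,5)R 2/4
(2,6)R 3/3
(3,1)R 2/2
(3,3)B — no occupied neighbors
(3,5)R 3/3
(3,6)R 3/3
(4,1)R 3/3
(4,2)R 1/1
(4,4)R 1/1
(4,5)R 3/3
(4,6)R 3/3
(5,1)R 1/1
(5,3)R — no occupied neighbors
(5,6)R 1/1
The smallest same-type fraction is 1/3 at (1,5), which reduces to 1/3. Any threshold above that leaves this resident unsatisfied.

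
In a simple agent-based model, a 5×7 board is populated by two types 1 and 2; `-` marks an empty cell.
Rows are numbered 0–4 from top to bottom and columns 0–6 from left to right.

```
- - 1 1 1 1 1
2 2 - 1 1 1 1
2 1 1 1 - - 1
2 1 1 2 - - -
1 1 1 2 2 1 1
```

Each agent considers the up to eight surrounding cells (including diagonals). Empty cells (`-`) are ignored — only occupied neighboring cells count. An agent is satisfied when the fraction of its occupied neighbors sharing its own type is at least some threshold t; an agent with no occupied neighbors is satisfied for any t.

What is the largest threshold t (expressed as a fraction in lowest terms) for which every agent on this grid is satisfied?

(0,2)1 2/3
(0,3)1 4/4
(0,4)1 5/5
(0,5)1 5/5
(0,6)1 3/3
(1,0)2 2/3
(1,1)2 2/5
(1,3)1 6/6
(1,4)1 6/6
(1,5)1 6/6
(1,6)1 4/4
(2,0)2 3/5
(2,1)1 3/7
(2,2)1 5/7
(2,3)1 4/5
(2,6)1 2/2
(3,0)2 1/5
(3,1)1 6/8
(3,2)1 6/8
(3,3)2 2/6
(4,0)1 2/3
(4,1)1 4/5
(4,2)1 3/5
(4,3)2 2/4
(4,4)2 2/3
(4,5)1 1/2
(4,6)1 1/1
The smallest same-type fraction is 1/5 at (3,0), which reduces to 1/5. Any threshold above that leaves this agent unsatisfied.

1/5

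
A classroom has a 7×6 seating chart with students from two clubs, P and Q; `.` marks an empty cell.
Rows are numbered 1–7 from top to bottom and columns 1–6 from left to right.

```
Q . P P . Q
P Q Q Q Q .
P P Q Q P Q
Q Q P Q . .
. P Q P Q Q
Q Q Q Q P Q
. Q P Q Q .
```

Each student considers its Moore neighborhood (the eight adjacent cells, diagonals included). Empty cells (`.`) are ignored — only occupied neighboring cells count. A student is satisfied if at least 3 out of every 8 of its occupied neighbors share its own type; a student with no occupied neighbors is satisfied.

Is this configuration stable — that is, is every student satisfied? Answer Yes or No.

(1,1)Q 1/2 ✓
(1,3)P 1/4 ✗
(1,4)P 1/4 ✗
(1,6)Q 1/1 ✓
(2,1)P 2/4 ✓
(2,2)Q 3/7 ✓
(2,3)Q 4/7 ✓
(2,4)Q 4/7 ✓
(2,5)Q 4/6 ✓
(3,1)P 2/5 ✓
(3,2)P 3/8 ✓
(3,3)Q 6/8 ✓
(3,4)Q 5/7 ✓
(3,5)P 0/5 ✗
(3,6)Q 1/2 ✓
(4,1)Q 1/4 ✗
(4,2)Q 3/7 ✓
(4,3)P 3/8 ✓
(4,4)Q 4/7 ✓
(5,2)P 1/7 ✗
(5,3)Q 5/8 ✓
(5,4)P 2/7 ✗
(5,5)Q 4/6 ✓
(5,6)Q 2/3 ✓
(6,1)Q 2/3 ✓
(6,2)Q 4/6 ✓
(6,3)Q 5/8 ✓
(6,4)Q 5/8 ✓
(6,5)P 1/7 ✗
(6,6)Q 3/4 ✓
(7,2)Q 3/4 ✓
(7,3)P 0/5 ✗
(7,4)Q 3/5 ✓
(7,5)Q 3/4 ✓
For instance (1,3) has only 1/4 same-type neighbors, below 3/8.

No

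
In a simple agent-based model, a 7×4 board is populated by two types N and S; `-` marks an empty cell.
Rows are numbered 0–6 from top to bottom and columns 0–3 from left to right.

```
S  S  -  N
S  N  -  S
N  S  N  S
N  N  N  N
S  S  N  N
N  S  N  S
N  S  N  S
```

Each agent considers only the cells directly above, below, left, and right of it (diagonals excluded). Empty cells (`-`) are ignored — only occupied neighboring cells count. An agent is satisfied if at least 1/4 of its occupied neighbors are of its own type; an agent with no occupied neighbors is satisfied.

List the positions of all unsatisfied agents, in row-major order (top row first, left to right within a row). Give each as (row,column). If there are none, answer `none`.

(0,3), (1,1), (2,1)

Row 0: (0,0)S 2/2 ✓ · (0,1)S 1/2 ✓ · (0,3)N 0/1 ✗
Row 1: (1,0)S 1/3 ✓ · (1,1)N 0/3 ✗ · (1,3)S 1/2 ✓
Row 2: (2,0)N 1/3 ✓ · (2,1)S 0/4 ✗ · (2,2)N 1/3 ✓ · (2,3)S 1/3 ✓
Row 3: (3,0)N 2/3 ✓ · (3,1)N 2/4 ✓ · (3,2)N 4/4 ✓ · (3,3)N 2/3 ✓
Row 4: (4,0)S 1/3 ✓ · (4,1)S 2/4 ✓ · (4,2)N 3/4 ✓ · (4,3)N 2/3 ✓
Row 5: (5,0)N 1/3 ✓ · (5,1)S 2/4 ✓ · (5,2)N 2/4 ✓ · (5,3)S 1/3 ✓
Row 6: (6,0)N 1/2 ✓ · (6,1)S 1/3 ✓ · (6,2)N 1/3 ✓ · (6,3)S 1/2 ✓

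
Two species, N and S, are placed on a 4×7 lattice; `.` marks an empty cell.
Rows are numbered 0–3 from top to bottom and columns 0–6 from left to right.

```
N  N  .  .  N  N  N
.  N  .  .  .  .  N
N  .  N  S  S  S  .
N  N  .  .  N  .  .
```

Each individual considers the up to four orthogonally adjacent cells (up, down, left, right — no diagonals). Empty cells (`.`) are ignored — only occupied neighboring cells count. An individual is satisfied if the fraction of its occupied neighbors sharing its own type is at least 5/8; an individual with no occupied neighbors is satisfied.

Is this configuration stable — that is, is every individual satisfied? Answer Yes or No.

No

(0,0)N 1/1 satisfied
(0,1)N 2/2 satisfied
(0,4)N 1/1 satisfied
(0,5)N 2/2 satisfied
(0,6)N 2/2 satisfied
(1,1)N 1/1 satisfied
(1,6)N 1/1 satisfied
(2,0)N 1/1 satisfied
(2,2)N 0/1 not
(2,3)S 1/2 not
(2,4)S 2/3 satisfied
(2,5)S 1/1 satisfied
(3,0)N 2/2 satisfied
(3,1)N 1/1 satisfied
(3,4)N 0/1 not
For instance (2,2) has only 0/1 same-type neighbors, below 5/8.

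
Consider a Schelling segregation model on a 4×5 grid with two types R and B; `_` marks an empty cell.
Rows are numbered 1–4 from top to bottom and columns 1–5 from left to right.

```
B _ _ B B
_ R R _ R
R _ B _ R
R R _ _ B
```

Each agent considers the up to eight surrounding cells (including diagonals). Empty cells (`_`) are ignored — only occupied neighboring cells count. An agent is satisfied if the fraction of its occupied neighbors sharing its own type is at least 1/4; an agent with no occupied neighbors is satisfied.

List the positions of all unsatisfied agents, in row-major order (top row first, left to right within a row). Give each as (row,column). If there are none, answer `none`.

(1,1), (3,3), (4,5)

Row 1: (1,1)B 0/1 not · (1,4)B 1/3 satisfied · (1,5)B 1/2 satisfied
Row 2: (2,2)R 2/4 satisfied · (2,3)R 1/3 satisfied · (2,5)R 1/3 satisfied
Row 3: (3,1)R 3/3 satisfied · (3,3)B 0/3 not · (3,5)R 1/2 satisfied
Row 4: (4,1)R 2/2 satisfied · (4,2)R 2/3 satisfied · (4,5)B 0/1 not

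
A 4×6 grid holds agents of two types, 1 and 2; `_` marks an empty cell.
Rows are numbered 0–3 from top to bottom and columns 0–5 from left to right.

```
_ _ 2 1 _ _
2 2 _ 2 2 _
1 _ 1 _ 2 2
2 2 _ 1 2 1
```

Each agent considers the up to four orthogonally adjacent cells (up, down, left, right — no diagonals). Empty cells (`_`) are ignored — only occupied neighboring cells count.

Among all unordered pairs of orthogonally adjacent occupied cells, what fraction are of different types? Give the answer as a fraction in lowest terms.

7/13

Scan each occupied cell's neighbors to the right and below so each pair is counted once.
Row 0: 2(0,2)–1(0,3)≠ 1(0,3)–2(1,3)≠  → 2/2 unlike.
Row 1: 2(1,0)–2(1,1)= 2(1,0)–1(2,0)≠ 2(1,3)–2(1,4)= 2(1,4)–2(2,4)=  → 1/4 unlike.
Row 2: 1(2,0)–2(3,0)≠ 2(2,4)–2(2,5)= 2(2,4)–2(3,4)= 2(2,5)–1(3,5)≠  → 2/4 unlike.
Row 3: 2(3,0)–2(3,1)= 1(3,3)–2(3,4)≠ 2(3,4)–1(3,5)≠  → 2/3 unlike.
Total adjacent occupied pairs: 13; unlike-type pairs: 7.
7/13 is already in lowest terms.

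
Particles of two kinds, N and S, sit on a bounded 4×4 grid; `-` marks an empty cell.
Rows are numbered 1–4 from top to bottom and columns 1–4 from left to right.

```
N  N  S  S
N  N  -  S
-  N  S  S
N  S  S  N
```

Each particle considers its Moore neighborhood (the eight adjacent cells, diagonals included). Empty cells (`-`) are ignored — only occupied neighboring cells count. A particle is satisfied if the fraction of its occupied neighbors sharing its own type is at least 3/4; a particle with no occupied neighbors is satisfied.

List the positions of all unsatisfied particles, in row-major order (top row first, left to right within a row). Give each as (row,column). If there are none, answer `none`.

Row 1: (1,1)N 3/3 ✓ · (1,2)N 3/4 ✓ · (1,3)S 2/4 ✗ · (1,4)S 2/2 ✓
Row 2: (2,1)N 4/4 ✓ · (2,2)N 4/6 ✗ · (2,4)S 4/4 ✓
Row 3: (3,2)N 3/6 ✗ · (3,3)S 4/7 ✗ · (3,4)S 3/4 ✓
Row 4: (4,1)N 1/2 ✗ · (4,2)S 2/4 ✗ · (4,3)S 3/5 ✗ · (4,4)N 0/3 ✗

(1,3), (2,2), (3,2), (3,3), (4,1), (4,2), (4,3), (4,4)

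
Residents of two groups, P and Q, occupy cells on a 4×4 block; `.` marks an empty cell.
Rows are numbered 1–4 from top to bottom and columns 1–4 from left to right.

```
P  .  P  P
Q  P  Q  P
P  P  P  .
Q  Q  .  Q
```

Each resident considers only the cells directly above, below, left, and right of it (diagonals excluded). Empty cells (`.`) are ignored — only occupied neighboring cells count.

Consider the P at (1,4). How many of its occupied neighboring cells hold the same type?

Occupied neighbors of (1,4): (2,4)=P, (1,3)=P.
Same type (P): 2 of 2.

2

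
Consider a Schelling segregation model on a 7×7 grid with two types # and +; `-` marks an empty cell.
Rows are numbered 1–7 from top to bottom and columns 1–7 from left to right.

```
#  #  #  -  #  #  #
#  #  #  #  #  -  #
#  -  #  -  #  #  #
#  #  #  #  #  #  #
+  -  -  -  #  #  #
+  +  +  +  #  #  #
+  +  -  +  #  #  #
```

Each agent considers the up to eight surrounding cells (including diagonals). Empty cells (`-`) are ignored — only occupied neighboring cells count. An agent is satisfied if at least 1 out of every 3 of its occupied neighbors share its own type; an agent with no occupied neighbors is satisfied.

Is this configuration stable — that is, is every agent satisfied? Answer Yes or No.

Yes

(1,1)# 3/3 ✓
(1,2)# 5/5 ✓
(1,3)# 4/4 ✓
(1,5)# 3/3 ✓
(1,6)# 4/4 ✓
(1,7)# 2/2 ✓
(2,1)# 4/4 ✓
(2,2)# 7/7 ✓
(2,3)# 5/5 ✓
(2,4)# 6/6 ✓
(2,5)# 5/5 ✓
(2,7)# 4/4 ✓
(3,1)# 4/4 ✓
(3,3)# 6/6 ✓
(3,5)# 6/6 ✓
(3,6)# 7/7 ✓
(3,7)# 4/4 ✓
(4,1)# 2/3 ✓
(4,2)# 4/5 ✓
(4,3)# 3/3 ✓
(4,4)# 5/5 ✓
(4,5)# 6/6 ✓
(4,6)# 8/8 ✓
(4,7)# 5/5 ✓
(5,1)+ 2/4 ✓
(5,5)# 6/7 ✓
(5,6)# 8/8 ✓
(5,7)# 5/5 ✓
(6,1)+ 4/4 ✓
(6,2)+ 5/5 ✓
(6,3)+ 4/4 ✓
(6,4)+ 2/5 ✓
(6,5)# 5/7 ✓
(6,6)# 8/8 ✓
(6,7)# 5/5 ✓
(7,1)+ 3/3 ✓
(7,2)+ 4/4 ✓
(7,4)+ 2/4 ✓
(7,5)# 3/5 ✓
(7,6)# 5/5 ✓
(7,7)# 3/3 ✓
All meet the threshold, so the configuration is stable.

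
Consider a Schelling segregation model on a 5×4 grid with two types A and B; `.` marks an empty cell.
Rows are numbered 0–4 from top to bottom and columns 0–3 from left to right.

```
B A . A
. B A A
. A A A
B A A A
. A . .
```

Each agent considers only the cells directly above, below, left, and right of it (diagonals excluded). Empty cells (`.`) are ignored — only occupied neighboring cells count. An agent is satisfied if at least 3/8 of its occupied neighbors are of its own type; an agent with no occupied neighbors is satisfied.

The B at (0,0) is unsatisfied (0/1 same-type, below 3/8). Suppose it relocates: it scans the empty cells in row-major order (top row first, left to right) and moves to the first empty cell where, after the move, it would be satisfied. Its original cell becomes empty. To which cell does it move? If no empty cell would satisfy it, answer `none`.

Vacating (0,0). Empty cells in order:
  (0,2): 0/3 same-type → still unsatisfied.
  (1,0): 1/1 same-type → satisfied — stop here.

(1,0)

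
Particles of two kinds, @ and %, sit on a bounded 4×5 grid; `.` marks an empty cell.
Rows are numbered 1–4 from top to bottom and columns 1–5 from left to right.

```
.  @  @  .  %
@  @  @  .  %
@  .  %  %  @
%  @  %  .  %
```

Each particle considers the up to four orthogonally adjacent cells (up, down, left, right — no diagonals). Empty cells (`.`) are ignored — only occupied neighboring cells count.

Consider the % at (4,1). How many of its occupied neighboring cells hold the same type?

Occupied neighbors of (4,1): (3,1)=@, (4,2)=@.
Same type (%): 0 of 2.

0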